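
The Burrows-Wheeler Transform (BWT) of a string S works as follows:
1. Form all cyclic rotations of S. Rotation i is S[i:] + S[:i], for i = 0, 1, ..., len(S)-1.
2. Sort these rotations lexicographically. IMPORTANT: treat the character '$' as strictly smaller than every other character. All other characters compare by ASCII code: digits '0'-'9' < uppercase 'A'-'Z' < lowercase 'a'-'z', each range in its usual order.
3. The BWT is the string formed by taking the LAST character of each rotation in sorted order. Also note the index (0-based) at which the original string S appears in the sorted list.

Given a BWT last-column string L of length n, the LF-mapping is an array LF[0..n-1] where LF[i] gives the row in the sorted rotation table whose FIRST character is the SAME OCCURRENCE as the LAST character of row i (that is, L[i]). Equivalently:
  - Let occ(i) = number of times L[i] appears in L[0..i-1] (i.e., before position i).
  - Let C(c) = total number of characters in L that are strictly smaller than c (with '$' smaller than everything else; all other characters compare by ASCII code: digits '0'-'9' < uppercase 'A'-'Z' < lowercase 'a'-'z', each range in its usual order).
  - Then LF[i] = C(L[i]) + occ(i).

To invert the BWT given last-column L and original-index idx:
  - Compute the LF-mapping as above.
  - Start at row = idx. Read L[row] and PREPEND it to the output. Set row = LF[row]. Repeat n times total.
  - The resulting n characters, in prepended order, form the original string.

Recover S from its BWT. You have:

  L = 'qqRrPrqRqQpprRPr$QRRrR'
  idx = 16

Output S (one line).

LF mapping: 13 14 5 17 1 18 15 6 16 3 11 12 19 7 2 20 0 4 8 9 21 10
Walk LF starting at row 16, prepending L[row]:
  step 1: row=16, L[16]='$', prepend. Next row=LF[16]=0
  step 2: row=0, L[0]='q', prepend. Next row=LF[0]=13
  step 3: row=13, L[13]='R', prepend. Next row=LF[13]=7
  step 4: row=7, L[7]='R', prepend. Next row=LF[7]=6
  step 5: row=6, L[6]='q', prepend. Next row=LF[6]=15
  step 6: row=15, L[15]='r', prepend. Next row=LF[15]=20
  step 7: row=20, L[20]='r', prepend. Next row=LF[20]=21
  step 8: row=21, L[21]='R', prepend. Next row=LF[21]=10
  step 9: row=10, L[10]='p', prepend. Next row=LF[10]=11
  step 10: row=11, L[11]='p', prepend. Next row=LF[11]=12
  step 11: row=12, L[12]='r', prepend. Next row=LF[12]=19
  step 12: row=19, L[19]='R', prepend. Next row=LF[19]=9
  step 13: row=9, L[9]='Q', prepend. Next row=LF[9]=3
  step 14: row=3, L[3]='r', prepend. Next row=LF[3]=17
  step 15: row=17, L[17]='Q', prepend. Next row=LF[17]=4
  step 16: row=4, L[4]='P', prepend. Next row=LF[4]=1
  step 17: row=1, L[1]='q', prepend. Next row=LF[1]=14
  step 18: row=14, L[14]='P', prepend. Next row=LF[14]=2
  step 19: row=2, L[2]='R', prepend. Next row=LF[2]=5
  step 20: row=5, L[5]='r', prepend. Next row=LF[5]=18
  step 21: row=18, L[18]='R', prepend. Next row=LF[18]=8
  step 22: row=8, L[8]='q', prepend. Next row=LF[8]=16
Reversed output: qRrRPqPQrQRrppRrrqRRq$

Answer: qRrRPqPQrQRrppRrrqRRq$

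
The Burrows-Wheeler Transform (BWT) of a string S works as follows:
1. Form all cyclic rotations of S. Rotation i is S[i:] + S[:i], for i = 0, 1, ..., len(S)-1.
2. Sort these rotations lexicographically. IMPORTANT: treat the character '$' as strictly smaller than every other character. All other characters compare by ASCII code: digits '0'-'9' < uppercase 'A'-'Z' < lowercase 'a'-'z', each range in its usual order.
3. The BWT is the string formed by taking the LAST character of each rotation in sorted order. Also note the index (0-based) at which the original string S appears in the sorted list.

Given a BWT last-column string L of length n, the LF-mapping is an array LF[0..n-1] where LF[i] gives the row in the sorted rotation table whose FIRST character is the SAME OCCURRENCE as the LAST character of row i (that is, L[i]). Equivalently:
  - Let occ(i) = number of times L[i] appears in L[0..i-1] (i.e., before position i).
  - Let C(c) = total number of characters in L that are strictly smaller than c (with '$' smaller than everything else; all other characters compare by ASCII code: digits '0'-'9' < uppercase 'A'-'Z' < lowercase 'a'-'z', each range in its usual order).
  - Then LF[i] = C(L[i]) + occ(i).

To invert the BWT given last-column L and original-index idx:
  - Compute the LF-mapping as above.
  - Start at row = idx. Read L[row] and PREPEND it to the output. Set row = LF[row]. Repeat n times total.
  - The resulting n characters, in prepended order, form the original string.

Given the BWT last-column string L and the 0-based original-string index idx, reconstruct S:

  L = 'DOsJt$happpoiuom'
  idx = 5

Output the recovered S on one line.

LF mapping: 1 3 13 2 14 0 5 4 10 11 12 8 6 15 9 7
Walk LF starting at row 5, prepending L[row]:
  step 1: row=5, L[5]='$', prepend. Next row=LF[5]=0
  step 2: row=0, L[0]='D', prepend. Next row=LF[0]=1
  step 3: row=1, L[1]='O', prepend. Next row=LF[1]=3
  step 4: row=3, L[3]='J', prepend. Next row=LF[3]=2
  step 5: row=2, L[2]='s', prepend. Next row=LF[2]=13
  step 6: row=13, L[13]='u', prepend. Next row=LF[13]=15
  step 7: row=15, L[15]='m', prepend. Next row=LF[15]=7
  step 8: row=7, L[7]='a', prepend. Next row=LF[7]=4
  step 9: row=4, L[4]='t', prepend. Next row=LF[4]=14
  step 10: row=14, L[14]='o', prepend. Next row=LF[14]=9
  step 11: row=9, L[9]='p', prepend. Next row=LF[9]=11
  step 12: row=11, L[11]='o', prepend. Next row=LF[11]=8
  step 13: row=8, L[8]='p', prepend. Next row=LF[8]=10
  step 14: row=10, L[10]='p', prepend. Next row=LF[10]=12
  step 15: row=12, L[12]='i', prepend. Next row=LF[12]=6
  step 16: row=6, L[6]='h', prepend. Next row=LF[6]=5
Reversed output: hippopotamusJOD$

Answer: hippopotamusJOD$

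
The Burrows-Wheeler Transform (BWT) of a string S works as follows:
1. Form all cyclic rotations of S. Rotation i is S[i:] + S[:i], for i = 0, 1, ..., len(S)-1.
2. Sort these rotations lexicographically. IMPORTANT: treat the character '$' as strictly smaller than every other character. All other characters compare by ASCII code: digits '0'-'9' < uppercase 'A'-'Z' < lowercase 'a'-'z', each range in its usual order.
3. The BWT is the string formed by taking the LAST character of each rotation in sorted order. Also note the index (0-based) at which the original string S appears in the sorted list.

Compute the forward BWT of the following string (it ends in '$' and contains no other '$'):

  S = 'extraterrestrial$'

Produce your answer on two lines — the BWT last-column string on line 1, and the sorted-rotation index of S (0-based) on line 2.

Answer: lirtr$ratrteeaxse
5

Derivation:
All 17 rotations (rotation i = S[i:]+S[:i]):
  rot[0] = extraterrestrial$
  rot[1] = xtraterrestrial$e
  rot[2] = traterrestrial$ex
  rot[3] = raterrestrial$ext
  rot[4] = aterrestrial$extr
  rot[5] = terrestrial$extra
  rot[6] = errestrial$extrat
  rot[7] = rrestrial$extrate
  rot[8] = restrial$extrater
  rot[9] = estrial$extraterr
  rot[10] = strial$extraterre
  rot[11] = trial$extraterres
  rot[12] = rial$extraterrest
  rot[13] = ial$extraterrestr
  rot[14] = al$extraterrestri
  rot[15] = l$extraterrestria
  rot[16] = $extraterrestrial
Sorted (with $ < everything):
  sorted[0] = $extraterrestrial  (last char: 'l')
  sorted[1] = al$extraterrestri  (last char: 'i')
  sorted[2] = aterrestrial$extr  (last char: 'r')
  sorted[3] = errestrial$extrat  (last char: 't')
  sorted[4] = estrial$extraterr  (last char: 'r')
  sorted[5] = extraterrestrial$  (last char: '$')
  sorted[6] = ial$extraterrestr  (last char: 'r')
  sorted[7] = l$extraterrestria  (last char: 'a')
  sorted[8] = raterrestrial$ext  (last char: 't')
  sorted[9] = restrial$extrater  (last char: 'r')
  sorted[10] = rial$extraterrest  (last char: 't')
  sorted[11] = rrestrial$extrate  (last char: 'e')
  sorted[12] = strial$extraterre  (last char: 'e')
  sorted[13] = terrestrial$extra  (last char: 'a')
  sorted[14] = traterrestrial$ex  (last char: 'x')
  sorted[15] = trial$extraterres  (last char: 's')
  sorted[16] = xtraterrestrial$e  (last char: 'e')
Last column: lirtr$ratrteeaxse
Original string S is at sorted index 5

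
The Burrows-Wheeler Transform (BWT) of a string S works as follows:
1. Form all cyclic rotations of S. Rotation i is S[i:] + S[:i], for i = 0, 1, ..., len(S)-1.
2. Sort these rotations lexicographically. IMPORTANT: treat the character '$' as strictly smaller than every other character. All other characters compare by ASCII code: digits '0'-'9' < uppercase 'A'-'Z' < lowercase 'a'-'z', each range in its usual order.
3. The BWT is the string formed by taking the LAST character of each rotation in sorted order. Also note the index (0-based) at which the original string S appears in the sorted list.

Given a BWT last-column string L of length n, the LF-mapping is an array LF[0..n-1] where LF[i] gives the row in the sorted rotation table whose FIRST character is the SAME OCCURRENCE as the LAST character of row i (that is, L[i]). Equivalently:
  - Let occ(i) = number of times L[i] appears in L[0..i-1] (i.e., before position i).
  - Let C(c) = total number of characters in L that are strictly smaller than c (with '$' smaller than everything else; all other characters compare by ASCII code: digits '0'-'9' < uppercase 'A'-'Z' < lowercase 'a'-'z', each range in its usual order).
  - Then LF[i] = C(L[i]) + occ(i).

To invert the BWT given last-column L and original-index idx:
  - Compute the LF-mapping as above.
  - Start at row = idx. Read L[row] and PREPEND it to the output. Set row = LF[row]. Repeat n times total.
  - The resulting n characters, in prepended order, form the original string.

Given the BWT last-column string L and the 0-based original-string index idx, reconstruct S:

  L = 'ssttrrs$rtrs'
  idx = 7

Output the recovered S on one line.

LF mapping: 5 6 9 10 1 2 7 0 3 11 4 8
Walk LF starting at row 7, prepending L[row]:
  step 1: row=7, L[7]='$', prepend. Next row=LF[7]=0
  step 2: row=0, L[0]='s', prepend. Next row=LF[0]=5
  step 3: row=5, L[5]='r', prepend. Next row=LF[5]=2
  step 4: row=2, L[2]='t', prepend. Next row=LF[2]=9
  step 5: row=9, L[9]='t', prepend. Next row=LF[9]=11
  step 6: row=11, L[11]='s', prepend. Next row=LF[11]=8
  step 7: row=8, L[8]='r', prepend. Next row=LF[8]=3
  step 8: row=3, L[3]='t', prepend. Next row=LF[3]=10
  step 9: row=10, L[10]='r', prepend. Next row=LF[10]=4
  step 10: row=4, L[4]='r', prepend. Next row=LF[4]=1
  step 11: row=1, L[1]='s', prepend. Next row=LF[1]=6
  step 12: row=6, L[6]='s', prepend. Next row=LF[6]=7
Reversed output: ssrrtrsttrs$

Answer: ssrrtrsttrs$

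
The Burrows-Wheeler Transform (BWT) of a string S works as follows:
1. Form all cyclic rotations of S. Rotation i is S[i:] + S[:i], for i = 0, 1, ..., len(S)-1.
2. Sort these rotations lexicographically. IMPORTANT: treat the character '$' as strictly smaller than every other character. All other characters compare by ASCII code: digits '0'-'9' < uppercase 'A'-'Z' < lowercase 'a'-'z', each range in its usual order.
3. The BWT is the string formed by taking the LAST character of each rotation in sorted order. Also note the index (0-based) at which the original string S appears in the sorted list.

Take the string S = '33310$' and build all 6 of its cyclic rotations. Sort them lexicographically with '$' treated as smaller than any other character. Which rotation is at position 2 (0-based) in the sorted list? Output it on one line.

Answer: 10$333

Derivation:
All 6 rotations (rotation i = S[i:]+S[:i]):
  rot[0] = 33310$
  rot[1] = 3310$3
  rot[2] = 310$33
  rot[3] = 10$333
  rot[4] = 0$3331
  rot[5] = $33310
Sorted (with $ < everything):
  sorted[0] = $33310
  sorted[1] = 0$3331
  sorted[2] = 10$333
  sorted[3] = 310$33
  sorted[4] = 3310$3
  sorted[5] = 33310$
sorted[2] = 10$333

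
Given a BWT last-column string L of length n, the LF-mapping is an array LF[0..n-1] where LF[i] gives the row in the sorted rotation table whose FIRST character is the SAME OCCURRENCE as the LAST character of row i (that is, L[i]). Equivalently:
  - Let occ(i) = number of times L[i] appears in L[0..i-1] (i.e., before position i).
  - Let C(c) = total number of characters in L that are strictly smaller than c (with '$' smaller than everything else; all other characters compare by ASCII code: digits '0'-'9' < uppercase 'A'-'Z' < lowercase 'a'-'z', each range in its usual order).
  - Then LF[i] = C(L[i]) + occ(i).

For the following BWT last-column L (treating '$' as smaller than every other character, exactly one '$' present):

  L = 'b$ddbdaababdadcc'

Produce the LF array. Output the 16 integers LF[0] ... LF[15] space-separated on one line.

Answer: 5 0 11 12 6 13 1 2 7 3 8 14 4 15 9 10

Derivation:
Char counts: '$':1, 'a':4, 'b':4, 'c':2, 'd':5
C (first-col start): C('$')=0, C('a')=1, C('b')=5, C('c')=9, C('d')=11
L[0]='b': occ=0, LF[0]=C('b')+0=5+0=5
L[1]='$': occ=0, LF[1]=C('$')+0=0+0=0
L[2]='d': occ=0, LF[2]=C('d')+0=11+0=11
L[3]='d': occ=1, LF[3]=C('d')+1=11+1=12
L[4]='b': occ=1, LF[4]=C('b')+1=5+1=6
L[5]='d': occ=2, LF[5]=C('d')+2=11+2=13
L[6]='a': occ=0, LF[6]=C('a')+0=1+0=1
L[7]='a': occ=1, LF[7]=C('a')+1=1+1=2
L[8]='b': occ=2, LF[8]=C('b')+2=5+2=7
L[9]='a': occ=2, LF[9]=C('a')+2=1+2=3
L[10]='b': occ=3, LF[10]=C('b')+3=5+3=8
L[11]='d': occ=3, LF[11]=C('d')+3=11+3=14
L[12]='a': occ=3, LF[12]=C('a')+3=1+3=4
L[13]='d': occ=4, LF[13]=C('d')+4=11+4=15
L[14]='c': occ=0, LF[14]=C('c')+0=9+0=9
L[15]='c': occ=1, LF[15]=C('c')+1=9+1=10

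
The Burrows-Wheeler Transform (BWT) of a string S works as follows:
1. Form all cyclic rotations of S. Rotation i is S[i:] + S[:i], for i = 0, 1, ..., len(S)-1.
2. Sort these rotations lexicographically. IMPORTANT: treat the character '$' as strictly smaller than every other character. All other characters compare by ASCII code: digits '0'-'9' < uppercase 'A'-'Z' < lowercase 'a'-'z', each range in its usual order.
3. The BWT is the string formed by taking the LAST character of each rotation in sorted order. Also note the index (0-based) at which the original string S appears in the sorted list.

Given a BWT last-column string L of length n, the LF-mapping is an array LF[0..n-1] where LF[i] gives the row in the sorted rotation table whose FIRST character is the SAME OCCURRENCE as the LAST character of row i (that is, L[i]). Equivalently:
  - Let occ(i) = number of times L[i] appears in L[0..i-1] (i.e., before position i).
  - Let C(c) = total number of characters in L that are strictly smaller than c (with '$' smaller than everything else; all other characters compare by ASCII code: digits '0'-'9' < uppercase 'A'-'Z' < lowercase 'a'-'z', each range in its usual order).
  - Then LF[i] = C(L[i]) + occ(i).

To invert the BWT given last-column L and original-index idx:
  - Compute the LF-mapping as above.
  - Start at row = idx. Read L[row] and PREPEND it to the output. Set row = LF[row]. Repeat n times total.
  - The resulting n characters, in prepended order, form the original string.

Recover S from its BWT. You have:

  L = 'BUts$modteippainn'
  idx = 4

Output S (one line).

Answer: disappointmentUB$

Derivation:
LF mapping: 1 2 15 14 0 8 11 4 16 5 6 12 13 3 7 9 10
Walk LF starting at row 4, prepending L[row]:
  step 1: row=4, L[4]='$', prepend. Next row=LF[4]=0
  step 2: row=0, L[0]='B', prepend. Next row=LF[0]=1
  step 3: row=1, L[1]='U', prepend. Next row=LF[1]=2
  step 4: row=2, L[2]='t', prepend. Next row=LF[2]=15
  step 5: row=15, L[15]='n', prepend. Next row=LF[15]=9
  step 6: row=9, L[9]='e', prepend. Next row=LF[9]=5
  step 7: row=5, L[5]='m', prepend. Next row=LF[5]=8
  step 8: row=8, L[8]='t', prepend. Next row=LF[8]=16
  step 9: row=16, L[16]='n', prepend. Next row=LF[16]=10
  step 10: row=10, L[10]='i', prepend. Next row=LF[10]=6
  step 11: row=6, L[6]='o', prepend. Next row=LF[6]=11
  step 12: row=11, L[11]='p', prepend. Next row=LF[11]=12
  step 13: row=12, L[12]='p', prepend. Next row=LF[12]=13
  step 14: row=13, L[13]='a', prepend. Next row=LF[13]=3
  step 15: row=3, L[3]='s', prepend. Next row=LF[3]=14
  step 16: row=14, L[14]='i', prepend. Next row=LF[14]=7
  step 17: row=7, L[7]='d', prepend. Next row=LF[7]=4
Reversed output: disappointmentUB$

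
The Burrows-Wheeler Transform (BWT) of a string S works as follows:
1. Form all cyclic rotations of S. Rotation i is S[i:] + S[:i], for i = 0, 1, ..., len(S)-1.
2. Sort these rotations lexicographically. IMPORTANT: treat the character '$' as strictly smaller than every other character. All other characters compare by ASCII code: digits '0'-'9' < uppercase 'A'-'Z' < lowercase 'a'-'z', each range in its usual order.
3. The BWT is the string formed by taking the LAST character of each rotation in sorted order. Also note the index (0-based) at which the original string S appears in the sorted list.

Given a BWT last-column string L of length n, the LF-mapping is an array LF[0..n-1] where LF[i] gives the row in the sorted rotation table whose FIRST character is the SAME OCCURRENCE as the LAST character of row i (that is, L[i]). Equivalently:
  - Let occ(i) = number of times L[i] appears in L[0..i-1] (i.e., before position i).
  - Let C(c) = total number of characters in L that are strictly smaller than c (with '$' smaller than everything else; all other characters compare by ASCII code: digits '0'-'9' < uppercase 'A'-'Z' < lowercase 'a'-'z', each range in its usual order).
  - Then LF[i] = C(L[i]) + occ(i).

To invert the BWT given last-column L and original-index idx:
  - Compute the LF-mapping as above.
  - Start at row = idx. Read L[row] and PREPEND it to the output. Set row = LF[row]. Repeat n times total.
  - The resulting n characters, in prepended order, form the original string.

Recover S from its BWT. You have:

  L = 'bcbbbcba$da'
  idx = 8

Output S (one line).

LF mapping: 3 8 4 5 6 9 7 1 0 10 2
Walk LF starting at row 8, prepending L[row]:
  step 1: row=8, L[8]='$', prepend. Next row=LF[8]=0
  step 2: row=0, L[0]='b', prepend. Next row=LF[0]=3
  step 3: row=3, L[3]='b', prepend. Next row=LF[3]=5
  step 4: row=5, L[5]='c', prepend. Next row=LF[5]=9
  step 5: row=9, L[9]='d', prepend. Next row=LF[9]=10
  step 6: row=10, L[10]='a', prepend. Next row=LF[10]=2
  step 7: row=2, L[2]='b', prepend. Next row=LF[2]=4
  step 8: row=4, L[4]='b', prepend. Next row=LF[4]=6
  step 9: row=6, L[6]='b', prepend. Next row=LF[6]=7
  step 10: row=7, L[7]='a', prepend. Next row=LF[7]=1
  step 11: row=1, L[1]='c', prepend. Next row=LF[1]=8
Reversed output: cabbbadcbb$

Answer: cabbbadcbb$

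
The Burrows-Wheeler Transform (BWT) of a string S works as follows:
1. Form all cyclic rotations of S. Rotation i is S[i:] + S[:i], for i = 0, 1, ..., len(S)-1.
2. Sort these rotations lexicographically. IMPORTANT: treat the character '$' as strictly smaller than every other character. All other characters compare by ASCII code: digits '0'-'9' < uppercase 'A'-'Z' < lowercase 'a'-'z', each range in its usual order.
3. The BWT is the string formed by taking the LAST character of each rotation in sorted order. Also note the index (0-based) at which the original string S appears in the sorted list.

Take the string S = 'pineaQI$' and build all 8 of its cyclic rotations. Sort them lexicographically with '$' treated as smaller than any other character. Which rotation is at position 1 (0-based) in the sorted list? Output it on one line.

Answer: I$pineaQ

Derivation:
All 8 rotations (rotation i = S[i:]+S[:i]):
  rot[0] = pineaQI$
  rot[1] = ineaQI$p
  rot[2] = neaQI$pi
  rot[3] = eaQI$pin
  rot[4] = aQI$pine
  rot[5] = QI$pinea
  rot[6] = I$pineaQ
  rot[7] = $pineaQI
Sorted (with $ < everything):
  sorted[0] = $pineaQI
  sorted[1] = I$pineaQ
  sorted[2] = QI$pinea
  sorted[3] = aQI$pine
  sorted[4] = eaQI$pin
  sorted[5] = ineaQI$p
  sorted[6] = neaQI$pi
  sorted[7] = pineaQI$
sorted[1] = I$pineaQ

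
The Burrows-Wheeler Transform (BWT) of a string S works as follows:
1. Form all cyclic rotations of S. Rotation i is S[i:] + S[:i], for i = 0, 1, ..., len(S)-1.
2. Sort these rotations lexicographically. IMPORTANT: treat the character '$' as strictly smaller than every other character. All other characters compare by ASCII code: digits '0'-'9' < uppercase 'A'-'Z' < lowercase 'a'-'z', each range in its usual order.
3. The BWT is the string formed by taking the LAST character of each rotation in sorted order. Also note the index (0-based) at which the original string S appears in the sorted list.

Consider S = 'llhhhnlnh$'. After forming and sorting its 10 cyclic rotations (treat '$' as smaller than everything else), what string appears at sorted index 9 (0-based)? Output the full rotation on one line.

Answer: nlnh$llhhh

Derivation:
All 10 rotations (rotation i = S[i:]+S[:i]):
  rot[0] = llhhhnlnh$
  rot[1] = lhhhnlnh$l
  rot[2] = hhhnlnh$ll
  rot[3] = hhnlnh$llh
  rot[4] = hnlnh$llhh
  rot[5] = nlnh$llhhh
  rot[6] = lnh$llhhhn
  rot[7] = nh$llhhhnl
  rot[8] = h$llhhhnln
  rot[9] = $llhhhnlnh
Sorted (with $ < everything):
  sorted[0] = $llhhhnlnh
  sorted[1] = h$llhhhnln
  sorted[2] = hhhnlnh$ll
  sorted[3] = hhnlnh$llh
  sorted[4] = hnlnh$llhh
  sorted[5] = lhhhnlnh$l
  sorted[6] = llhhhnlnh$
  sorted[7] = lnh$llhhhn
  sorted[8] = nh$llhhhnl
  sorted[9] = nlnh$llhhh
sorted[9] = nlnh$llhhh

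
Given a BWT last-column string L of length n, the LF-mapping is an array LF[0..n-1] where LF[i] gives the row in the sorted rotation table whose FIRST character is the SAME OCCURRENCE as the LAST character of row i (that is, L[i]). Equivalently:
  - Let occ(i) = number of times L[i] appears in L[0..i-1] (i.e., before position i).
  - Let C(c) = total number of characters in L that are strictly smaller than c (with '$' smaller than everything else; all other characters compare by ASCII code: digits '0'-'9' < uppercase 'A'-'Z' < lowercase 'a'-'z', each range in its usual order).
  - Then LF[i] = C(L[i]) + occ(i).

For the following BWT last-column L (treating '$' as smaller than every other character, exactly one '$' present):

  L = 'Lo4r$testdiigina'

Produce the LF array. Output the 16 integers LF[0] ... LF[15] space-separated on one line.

Char counts: '$':1, '4':1, 'L':1, 'a':1, 'd':1, 'e':1, 'g':1, 'i':3, 'n':1, 'o':1, 'r':1, 's':1, 't':2
C (first-col start): C('$')=0, C('4')=1, C('L')=2, C('a')=3, C('d')=4, C('e')=5, C('g')=6, C('i')=7, C('n')=10, C('o')=11, C('r')=12, C('s')=13, C('t')=14
L[0]='L': occ=0, LF[0]=C('L')+0=2+0=2
L[1]='o': occ=0, LF[1]=C('o')+0=11+0=11
L[2]='4': occ=0, LF[2]=C('4')+0=1+0=1
L[3]='r': occ=0, LF[3]=C('r')+0=12+0=12
L[4]='$': occ=0, LF[4]=C('$')+0=0+0=0
L[5]='t': occ=0, LF[5]=C('t')+0=14+0=14
L[6]='e': occ=0, LF[6]=C('e')+0=5+0=5
L[7]='s': occ=0, LF[7]=C('s')+0=13+0=13
L[8]='t': occ=1, LF[8]=C('t')+1=14+1=15
L[9]='d': occ=0, LF[9]=C('d')+0=4+0=4
L[10]='i': occ=0, LF[10]=C('i')+0=7+0=7
L[11]='i': occ=1, LF[11]=C('i')+1=7+1=8
L[12]='g': occ=0, LF[12]=C('g')+0=6+0=6
L[13]='i': occ=2, LF[13]=C('i')+2=7+2=9
L[14]='n': occ=0, LF[14]=C('n')+0=10+0=10
L[15]='a': occ=0, LF[15]=C('a')+0=3+0=3

Answer: 2 11 1 12 0 14 5 13 15 4 7 8 6 9 10 3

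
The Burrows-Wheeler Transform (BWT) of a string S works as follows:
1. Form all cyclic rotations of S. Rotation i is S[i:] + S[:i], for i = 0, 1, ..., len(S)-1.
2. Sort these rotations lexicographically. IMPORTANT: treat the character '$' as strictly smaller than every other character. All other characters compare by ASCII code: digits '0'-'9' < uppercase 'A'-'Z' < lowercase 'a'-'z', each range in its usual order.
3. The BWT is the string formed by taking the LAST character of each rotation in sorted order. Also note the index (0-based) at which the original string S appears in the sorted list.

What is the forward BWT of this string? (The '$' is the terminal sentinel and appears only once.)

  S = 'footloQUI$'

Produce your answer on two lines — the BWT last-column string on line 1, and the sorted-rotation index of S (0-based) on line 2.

Answer: IUoQ$tlfoo
4

Derivation:
All 10 rotations (rotation i = S[i:]+S[:i]):
  rot[0] = footloQUI$
  rot[1] = ootloQUI$f
  rot[2] = otloQUI$fo
  rot[3] = tloQUI$foo
  rot[4] = loQUI$foot
  rot[5] = oQUI$footl
  rot[6] = QUI$footlo
  rot[7] = UI$footloQ
  rot[8] = I$footloQU
  rot[9] = $footloQUI
Sorted (with $ < everything):
  sorted[0] = $footloQUI  (last char: 'I')
  sorted[1] = I$footloQU  (last char: 'U')
  sorted[2] = QUI$footlo  (last char: 'o')
  sorted[3] = UI$footloQ  (last char: 'Q')
  sorted[4] = footloQUI$  (last char: '$')
  sorted[5] = loQUI$foot  (last char: 't')
  sorted[6] = oQUI$footl  (last char: 'l')
  sorted[7] = ootloQUI$f  (last char: 'f')
  sorted[8] = otloQUI$fo  (last char: 'o')
  sorted[9] = tloQUI$foo  (last char: 'o')
Last column: IUoQ$tlfoo
Original string S is at sorted index 4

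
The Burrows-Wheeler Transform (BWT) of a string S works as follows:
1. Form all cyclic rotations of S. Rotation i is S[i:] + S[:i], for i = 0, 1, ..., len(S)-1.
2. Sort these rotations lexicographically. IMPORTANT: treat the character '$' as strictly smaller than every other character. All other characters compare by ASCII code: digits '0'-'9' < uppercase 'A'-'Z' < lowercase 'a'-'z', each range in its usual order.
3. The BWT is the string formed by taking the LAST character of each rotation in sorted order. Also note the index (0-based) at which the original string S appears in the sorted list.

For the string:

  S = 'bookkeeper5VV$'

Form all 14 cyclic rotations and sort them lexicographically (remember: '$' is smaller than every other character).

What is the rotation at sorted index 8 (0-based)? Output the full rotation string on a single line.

Answer: keeper5VV$book

Derivation:
All 14 rotations (rotation i = S[i:]+S[:i]):
  rot[0] = bookkeeper5VV$
  rot[1] = ookkeeper5VV$b
  rot[2] = okkeeper5VV$bo
  rot[3] = kkeeper5VV$boo
  rot[4] = keeper5VV$book
  rot[5] = eeper5VV$bookk
  rot[6] = eper5VV$bookke
  rot[7] = per5VV$bookkee
  rot[8] = er5VV$bookkeep
  rot[9] = r5VV$bookkeepe
  rot[10] = 5VV$bookkeeper
  rot[11] = VV$bookkeeper5
  rot[12] = V$bookkeeper5V
  rot[13] = $bookkeeper5VV
Sorted (with $ < everything):
  sorted[0] = $bookkeeper5VV
  sorted[1] = 5VV$bookkeeper
  sorted[2] = V$bookkeeper5V
  sorted[3] = VV$bookkeeper5
  sorted[4] = bookkeeper5VV$
  sorted[5] = eeper5VV$bookk
  sorted[6] = eper5VV$bookke
  sorted[7] = er5VV$bookkeep
  sorted[8] = keeper5VV$book
  sorted[9] = kkeeper5VV$boo
  sorted[10] = okkeeper5VV$bo
  sorted[11] = ookkeeper5VV$b
  sorted[12] = per5VV$bookkee
  sorted[13] = r5VV$bookkeepe
sorted[8] = keeper5VV$book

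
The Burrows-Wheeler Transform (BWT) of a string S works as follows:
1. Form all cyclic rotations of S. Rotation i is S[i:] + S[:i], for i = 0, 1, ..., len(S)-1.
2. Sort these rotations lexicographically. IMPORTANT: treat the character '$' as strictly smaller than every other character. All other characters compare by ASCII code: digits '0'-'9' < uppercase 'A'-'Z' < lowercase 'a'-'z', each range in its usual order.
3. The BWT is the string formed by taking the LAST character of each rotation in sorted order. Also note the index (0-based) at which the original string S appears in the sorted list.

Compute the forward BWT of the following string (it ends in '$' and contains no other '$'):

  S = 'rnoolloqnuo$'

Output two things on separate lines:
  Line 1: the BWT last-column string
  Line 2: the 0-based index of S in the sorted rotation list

All 12 rotations (rotation i = S[i:]+S[:i]):
  rot[0] = rnoolloqnuo$
  rot[1] = noolloqnuo$r
  rot[2] = oolloqnuo$rn
  rot[3] = olloqnuo$rno
  rot[4] = lloqnuo$rnoo
  rot[5] = loqnuo$rnool
  rot[6] = oqnuo$rnooll
  rot[7] = qnuo$rnoollo
  rot[8] = nuo$rnoolloq
  rot[9] = uo$rnoolloqn
  rot[10] = o$rnoolloqnu
  rot[11] = $rnoolloqnuo
Sorted (with $ < everything):
  sorted[0] = $rnoolloqnuo  (last char: 'o')
  sorted[1] = lloqnuo$rnoo  (last char: 'o')
  sorted[2] = loqnuo$rnool  (last char: 'l')
  sorted[3] = noolloqnuo$r  (last char: 'r')
  sorted[4] = nuo$rnoolloq  (last char: 'q')
  sorted[5] = o$rnoolloqnu  (last char: 'u')
  sorted[6] = olloqnuo$rno  (last char: 'o')
  sorted[7] = oolloqnuo$rn  (last char: 'n')
  sorted[8] = oqnuo$rnooll  (last char: 'l')
  sorted[9] = qnuo$rnoollo  (last char: 'o')
  sorted[10] = rnoolloqnuo$  (last char: '$')
  sorted[11] = uo$rnoolloqn  (last char: 'n')
Last column: oolrquonlo$n
Original string S is at sorted index 10

Answer: oolrquonlo$n
10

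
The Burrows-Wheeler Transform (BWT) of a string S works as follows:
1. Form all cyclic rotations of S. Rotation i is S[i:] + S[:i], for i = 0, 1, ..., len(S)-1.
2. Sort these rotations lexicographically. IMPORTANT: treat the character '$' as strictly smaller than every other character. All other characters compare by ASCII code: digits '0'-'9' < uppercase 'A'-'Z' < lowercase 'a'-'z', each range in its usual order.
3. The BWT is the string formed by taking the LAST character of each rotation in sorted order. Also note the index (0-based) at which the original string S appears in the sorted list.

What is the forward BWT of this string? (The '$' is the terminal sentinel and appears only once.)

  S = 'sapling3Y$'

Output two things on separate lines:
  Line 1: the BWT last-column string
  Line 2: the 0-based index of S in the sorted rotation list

Answer: Yg3snlpia$
9

Derivation:
All 10 rotations (rotation i = S[i:]+S[:i]):
  rot[0] = sapling3Y$
  rot[1] = apling3Y$s
  rot[2] = pling3Y$sa
  rot[3] = ling3Y$sap
  rot[4] = ing3Y$sapl
  rot[5] = ng3Y$sapli
  rot[6] = g3Y$saplin
  rot[7] = 3Y$sapling
  rot[8] = Y$sapling3
  rot[9] = $sapling3Y
Sorted (with $ < everything):
  sorted[0] = $sapling3Y  (last char: 'Y')
  sorted[1] = 3Y$sapling  (last char: 'g')
  sorted[2] = Y$sapling3  (last char: '3')
  sorted[3] = apling3Y$s  (last char: 's')
  sorted[4] = g3Y$saplin  (last char: 'n')
  sorted[5] = ing3Y$sapl  (last char: 'l')
  sorted[6] = ling3Y$sap  (last char: 'p')
  sorted[7] = ng3Y$sapli  (last char: 'i')
  sorted[8] = pling3Y$sa  (last char: 'a')
  sorted[9] = sapling3Y$  (last char: '$')
Last column: Yg3snlpia$
Original string S is at sorted index 9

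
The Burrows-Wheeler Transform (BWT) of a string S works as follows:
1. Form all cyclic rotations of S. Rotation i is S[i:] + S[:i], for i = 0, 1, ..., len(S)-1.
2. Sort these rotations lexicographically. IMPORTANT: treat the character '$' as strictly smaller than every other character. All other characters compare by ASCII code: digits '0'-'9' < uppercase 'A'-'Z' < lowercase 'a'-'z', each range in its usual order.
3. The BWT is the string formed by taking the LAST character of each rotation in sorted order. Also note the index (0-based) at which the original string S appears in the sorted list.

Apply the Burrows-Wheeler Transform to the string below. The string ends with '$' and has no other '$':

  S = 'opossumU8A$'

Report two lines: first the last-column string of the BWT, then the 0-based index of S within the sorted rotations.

All 11 rotations (rotation i = S[i:]+S[:i]):
  rot[0] = opossumU8A$
  rot[1] = possumU8A$o
  rot[2] = ossumU8A$op
  rot[3] = ssumU8A$opo
  rot[4] = sumU8A$opos
  rot[5] = umU8A$oposs
  rot[6] = mU8A$opossu
  rot[7] = U8A$opossum
  rot[8] = 8A$opossumU
  rot[9] = A$opossumU8
  rot[10] = $opossumU8A
Sorted (with $ < everything):
  sorted[0] = $opossumU8A  (last char: 'A')
  sorted[1] = 8A$opossumU  (last char: 'U')
  sorted[2] = A$opossumU8  (last char: '8')
  sorted[3] = U8A$opossum  (last char: 'm')
  sorted[4] = mU8A$opossu  (last char: 'u')
  sorted[5] = opossumU8A$  (last char: '$')
  sorted[6] = ossumU8A$op  (last char: 'p')
  sorted[7] = possumU8A$o  (last char: 'o')
  sorted[8] = ssumU8A$opo  (last char: 'o')
  sorted[9] = sumU8A$opos  (last char: 's')
  sorted[10] = umU8A$oposs  (last char: 's')
Last column: AU8mu$pooss
Original string S is at sorted index 5

Answer: AU8mu$pooss
5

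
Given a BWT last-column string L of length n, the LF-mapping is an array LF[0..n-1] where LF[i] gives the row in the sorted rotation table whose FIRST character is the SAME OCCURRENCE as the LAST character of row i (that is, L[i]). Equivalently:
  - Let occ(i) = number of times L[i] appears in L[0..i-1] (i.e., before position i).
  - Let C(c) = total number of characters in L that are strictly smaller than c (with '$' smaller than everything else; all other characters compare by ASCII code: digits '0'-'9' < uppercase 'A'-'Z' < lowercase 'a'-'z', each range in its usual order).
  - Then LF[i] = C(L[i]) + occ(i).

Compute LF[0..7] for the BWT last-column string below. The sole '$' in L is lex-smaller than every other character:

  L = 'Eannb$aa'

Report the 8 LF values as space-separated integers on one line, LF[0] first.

Char counts: '$':1, 'E':1, 'a':3, 'b':1, 'n':2
C (first-col start): C('$')=0, C('E')=1, C('a')=2, C('b')=5, C('n')=6
L[0]='E': occ=0, LF[0]=C('E')+0=1+0=1
L[1]='a': occ=0, LF[1]=C('a')+0=2+0=2
L[2]='n': occ=0, LF[2]=C('n')+0=6+0=6
L[3]='n': occ=1, LF[3]=C('n')+1=6+1=7
L[4]='b': occ=0, LF[4]=C('b')+0=5+0=5
L[5]='$': occ=0, LF[5]=C('$')+0=0+0=0
L[6]='a': occ=1, LF[6]=C('a')+1=2+1=3
L[7]='a': occ=2, LF[7]=C('a')+2=2+2=4

Answer: 1 2 6 7 5 0 3 4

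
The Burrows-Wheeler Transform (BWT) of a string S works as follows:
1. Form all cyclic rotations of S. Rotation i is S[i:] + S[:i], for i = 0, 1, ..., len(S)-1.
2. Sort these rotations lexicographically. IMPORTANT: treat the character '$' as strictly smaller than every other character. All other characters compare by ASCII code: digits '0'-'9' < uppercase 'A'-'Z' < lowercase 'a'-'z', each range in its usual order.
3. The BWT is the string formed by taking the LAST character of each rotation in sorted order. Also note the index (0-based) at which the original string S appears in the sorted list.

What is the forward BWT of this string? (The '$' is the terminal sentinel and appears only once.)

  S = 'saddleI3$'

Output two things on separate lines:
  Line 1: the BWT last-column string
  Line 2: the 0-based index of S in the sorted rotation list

Answer: 3Iesadld$
8

Derivation:
All 9 rotations (rotation i = S[i:]+S[:i]):
  rot[0] = saddleI3$
  rot[1] = addleI3$s
  rot[2] = ddleI3$sa
  rot[3] = dleI3$sad
  rot[4] = leI3$sadd
  rot[5] = eI3$saddl
  rot[6] = I3$saddle
  rot[7] = 3$saddleI
  rot[8] = $saddleI3
Sorted (with $ < everything):
  sorted[0] = $saddleI3  (last char: '3')
  sorted[1] = 3$saddleI  (last char: 'I')
  sorted[2] = I3$saddle  (last char: 'e')
  sorted[3] = addleI3$s  (last char: 's')
  sorted[4] = ddleI3$sa  (last char: 'a')
  sorted[5] = dleI3$sad  (last char: 'd')
  sorted[6] = eI3$saddl  (last char: 'l')
  sorted[7] = leI3$sadd  (last char: 'd')
  sorted[8] = saddleI3$  (last char: '$')
Last column: 3Iesadld$
Original string S is at sorted index 8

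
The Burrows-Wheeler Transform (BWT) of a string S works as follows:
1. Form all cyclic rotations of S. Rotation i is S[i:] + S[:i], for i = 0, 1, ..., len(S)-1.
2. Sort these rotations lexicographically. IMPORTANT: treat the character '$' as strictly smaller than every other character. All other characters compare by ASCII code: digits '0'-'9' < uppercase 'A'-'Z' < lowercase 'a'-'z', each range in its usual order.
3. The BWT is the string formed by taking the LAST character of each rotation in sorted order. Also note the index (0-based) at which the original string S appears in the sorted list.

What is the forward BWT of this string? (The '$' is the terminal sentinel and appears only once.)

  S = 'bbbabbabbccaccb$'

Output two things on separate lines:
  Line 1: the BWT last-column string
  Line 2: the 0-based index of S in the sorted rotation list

All 16 rotations (rotation i = S[i:]+S[:i]):
  rot[0] = bbbabbabbccaccb$
  rot[1] = bbabbabbccaccb$b
  rot[2] = babbabbccaccb$bb
  rot[3] = abbabbccaccb$bbb
  rot[4] = bbabbccaccb$bbba
  rot[5] = babbccaccb$bbbab
  rot[6] = abbccaccb$bbbabb
  rot[7] = bbccaccb$bbbabba
  rot[8] = bccaccb$bbbabbab
  rot[9] = ccaccb$bbbabbabb
  rot[10] = caccb$bbbabbabbc
  rot[11] = accb$bbbabbabbcc
  rot[12] = ccb$bbbabbabbcca
  rot[13] = cb$bbbabbabbccac
  rot[14] = b$bbbabbabbccacc
  rot[15] = $bbbabbabbccaccb
Sorted (with $ < everything):
  sorted[0] = $bbbabbabbccaccb  (last char: 'b')
  sorted[1] = abbabbccaccb$bbb  (last char: 'b')
  sorted[2] = abbccaccb$bbbabb  (last char: 'b')
  sorted[3] = accb$bbbabbabbcc  (last char: 'c')
  sorted[4] = b$bbbabbabbccacc  (last char: 'c')
  sorted[5] = babbabbccaccb$bb  (last char: 'b')
  sorted[6] = babbccaccb$bbbab  (last char: 'b')
  sorted[7] = bbabbabbccaccb$b  (last char: 'b')
  sorted[8] = bbabbccaccb$bbba  (last char: 'a')
  sorted[9] = bbbabbabbccaccb$  (last char: '$')
  sorted[10] = bbccaccb$bbbabba  (last char: 'a')
  sorted[11] = bccaccb$bbbabbab  (last char: 'b')
  sorted[12] = caccb$bbbabbabbc  (last char: 'c')
  sorted[13] = cb$bbbabbabbccac  (last char: 'c')
  sorted[14] = ccaccb$bbbabbabb  (last char: 'b')
  sorted[15] = ccb$bbbabbabbcca  (last char: 'a')
Last column: bbbccbbba$abccba
Original string S is at sorted index 9

Answer: bbbccbbba$abccba
9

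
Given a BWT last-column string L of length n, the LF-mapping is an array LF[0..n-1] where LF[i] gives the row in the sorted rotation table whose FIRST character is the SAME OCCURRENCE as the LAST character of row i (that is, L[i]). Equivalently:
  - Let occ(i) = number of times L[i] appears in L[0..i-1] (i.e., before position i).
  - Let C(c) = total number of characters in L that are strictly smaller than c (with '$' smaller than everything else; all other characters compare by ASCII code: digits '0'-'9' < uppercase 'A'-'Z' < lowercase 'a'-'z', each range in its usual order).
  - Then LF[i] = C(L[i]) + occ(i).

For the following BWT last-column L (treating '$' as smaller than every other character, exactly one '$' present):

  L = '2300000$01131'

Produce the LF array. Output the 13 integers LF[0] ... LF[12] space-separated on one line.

Answer: 10 11 1 2 3 4 5 0 6 7 8 12 9

Derivation:
Char counts: '$':1, '0':6, '1':3, '2':1, '3':2
C (first-col start): C('$')=0, C('0')=1, C('1')=7, C('2')=10, C('3')=11
L[0]='2': occ=0, LF[0]=C('2')+0=10+0=10
L[1]='3': occ=0, LF[1]=C('3')+0=11+0=11
L[2]='0': occ=0, LF[2]=C('0')+0=1+0=1
L[3]='0': occ=1, LF[3]=C('0')+1=1+1=2
L[4]='0': occ=2, LF[4]=C('0')+2=1+2=3
L[5]='0': occ=3, LF[5]=C('0')+3=1+3=4
L[6]='0': occ=4, LF[6]=C('0')+4=1+4=5
L[7]='$': occ=0, LF[7]=C('$')+0=0+0=0
L[8]='0': occ=5, LF[8]=C('0')+5=1+5=6
L[9]='1': occ=0, LF[9]=C('1')+0=7+0=7
L[10]='1': occ=1, LF[10]=C('1')+1=7+1=8
L[11]='3': occ=1, LF[11]=C('3')+1=11+1=12
L[12]='1': occ=2, LF[12]=C('1')+2=7+2=9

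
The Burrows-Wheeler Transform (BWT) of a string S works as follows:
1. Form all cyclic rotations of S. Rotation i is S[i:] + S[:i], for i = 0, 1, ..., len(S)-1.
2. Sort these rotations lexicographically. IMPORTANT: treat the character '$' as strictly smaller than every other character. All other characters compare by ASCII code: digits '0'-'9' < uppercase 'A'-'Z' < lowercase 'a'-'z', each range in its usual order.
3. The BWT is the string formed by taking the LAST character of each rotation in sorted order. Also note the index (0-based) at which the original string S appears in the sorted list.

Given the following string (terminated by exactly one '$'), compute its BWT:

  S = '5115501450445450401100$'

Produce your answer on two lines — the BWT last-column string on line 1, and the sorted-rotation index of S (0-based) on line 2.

Answer: 00145551050100514544$41
20

Derivation:
All 23 rotations (rotation i = S[i:]+S[:i]):
  rot[0] = 5115501450445450401100$
  rot[1] = 115501450445450401100$5
  rot[2] = 15501450445450401100$51
  rot[3] = 5501450445450401100$511
  rot[4] = 501450445450401100$5115
  rot[5] = 01450445450401100$51155
  rot[6] = 1450445450401100$511550
  rot[7] = 450445450401100$5115501
  rot[8] = 50445450401100$51155014
  rot[9] = 0445450401100$511550145
  rot[10] = 445450401100$5115501450
  rot[11] = 45450401100$51155014504
  rot[12] = 5450401100$511550145044
  rot[13] = 450401100$5115501450445
  rot[14] = 50401100$51155014504454
  rot[15] = 0401100$511550145044545
  rot[16] = 401100$5115501450445450
  rot[17] = 01100$51155014504454504
  rot[18] = 1100$511550145044545040
  rot[19] = 100$5115501450445450401
  rot[20] = 00$51155014504454504011
  rot[21] = 0$511550145044545040110
  rot[22] = $5115501450445450401100
Sorted (with $ < everything):
  sorted[0] = $5115501450445450401100  (last char: '0')
  sorted[1] = 0$511550145044545040110  (last char: '0')
  sorted[2] = 00$51155014504454504011  (last char: '1')
  sorted[3] = 01100$51155014504454504  (last char: '4')
  sorted[4] = 01450445450401100$51155  (last char: '5')
  sorted[5] = 0401100$511550145044545  (last char: '5')
  sorted[6] = 0445450401100$511550145  (last char: '5')
  sorted[7] = 100$5115501450445450401  (last char: '1')
  sorted[8] = 1100$511550145044545040  (last char: '0')
  sorted[9] = 115501450445450401100$5  (last char: '5')
  sorted[10] = 1450445450401100$511550  (last char: '0')
  sorted[11] = 15501450445450401100$51  (last char: '1')
  sorted[12] = 401100$5115501450445450  (last char: '0')
  sorted[13] = 445450401100$5115501450  (last char: '0')
  sorted[14] = 450401100$5115501450445  (last char: '5')
  sorted[15] = 450445450401100$5115501  (last char: '1')
  sorted[16] = 45450401100$51155014504  (last char: '4')
  sorted[17] = 501450445450401100$5115  (last char: '5')
  sorted[18] = 50401100$51155014504454  (last char: '4')
  sorted[19] = 50445450401100$51155014  (last char: '4')
  sorted[20] = 5115501450445450401100$  (last char: '$')
  sorted[21] = 5450401100$511550145044  (last char: '4')
  sorted[22] = 5501450445450401100$511  (last char: '1')
Last column: 00145551050100514544$41
Original string S is at sorted index 20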